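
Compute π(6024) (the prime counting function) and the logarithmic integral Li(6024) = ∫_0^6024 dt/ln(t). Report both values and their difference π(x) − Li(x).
π(6024) = 785;  Li(6024) ≈ 803.17;  π(x) − Li(x) ≈ -18.17.

Direct count of primes ≤ 6024 gives π(6024) = 785. Numerical evaluation of the logarithmic integral gives Li(6024) ≈ 803.17. The difference π(x) − Li(x) ≈ -18.17 is typically negative for small/moderate x (Li(x) overestimates), though Littlewood's theorem shows this sign changes infinitely often.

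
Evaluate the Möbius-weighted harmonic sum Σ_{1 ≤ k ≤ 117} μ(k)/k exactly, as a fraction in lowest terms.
Σ μ(k)/k = -11695632086357284237991577642263648122717789/451572209148822968402074375593480892761066957

Values of μ(k) for 1 ≤ k ≤ 117: μ(1) = 1, μ(2) = -1, μ(3) = -1, μ(5) = -1, μ(6) = 1, μ(7) = -1, μ(10) = 1, μ(11) = -1, μ(13) = -1, μ(14) = 1, μ(15) = 1, μ(17) = -1, μ(19) = -1, μ(21) = 1, μ(22) = 1, μ(23) = -1, μ(26) = 1, μ(29) = -1, μ(30) = -1, μ(31) = -1, μ(33) = 1, μ(34) = 1, μ(35) = 1, μ(37) = -1, μ(38) = 1, μ(39) = 1, μ(41) = -1, μ(42) = -1, μ(43) = -1, μ(46) = 1, μ(47) = -1, μ(51) = 1, μ(53) = -1, μ(55) = 1, μ(57) = 1, μ(58) = 1, μ(59) = -1, μ(61) = -1, μ(62) = 1, μ(65) = 1, μ(66) = -1, μ(67) = -1, μ(69) = 1, μ(70) = -1, μ(71) = -1, μ(73) = -1, μ(74) = 1, μ(77) = 1, μ(78) = -1, μ(79) = -1, μ(82) = 1, μ(83) = -1, μ(85) = 1, μ(86) = 1, μ(87) = 1, μ(89) = -1, μ(91) = 1, μ(93) = 1, μ(94) = 1, μ(95) = 1, μ(97) = -1, μ(101) = -1, μ(102) = -1, μ(103) = -1, μ(105) = -1, μ(106) = 1, μ(107) = -1, μ(109) = -1, μ(110) = -1, μ(111) = 1, μ(113) = -1, μ(114) = -1, μ(115) = 1, with μ = 0 on non-squarefree integers. Summing μ(k)/k for k where μ(k) ≠ 0 gives -11695632086357284237991577642263648122717789/451572209148822968402074375593480892761066957 ≈ -0.0259. (PNT ⟺ this sum → 0 as n → ∞.)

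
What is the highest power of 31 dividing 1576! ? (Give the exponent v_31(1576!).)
v_31(1576!) = 51

Legendre's formula: v_p(n!) = Σ_{k ≥ 1} ⌊n / p^k⌋. For p = 31, n = 1576, the terms are:
  ⌊1576/31^1⌋ = ⌊1576/31⌋ = 50
  ⌊1576/31^2⌋ = ⌊1576/961⌋ = 1
(the next term ⌊1576/31^3⌋ = 0, terminating the sum). Summing: v_31(1576!) = 50 + 1 = 51.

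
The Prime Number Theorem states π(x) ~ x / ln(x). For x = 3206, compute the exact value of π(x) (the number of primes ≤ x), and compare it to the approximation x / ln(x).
π(3206) = 453;  x/ln(x) ≈ 397.14;  relative error ≈ 12.33%.

Directly count primes up to 3206: π(3206) = 453. The PNT approximation gives 3206/ln(3206) ≈ 3206/8.07278 ≈ 397.14. Relative error (π(x) − x/ln(x)) / π(x) ≈ 12.33%; the approximation is known to undercount slightly (Li(x) is a better estimate).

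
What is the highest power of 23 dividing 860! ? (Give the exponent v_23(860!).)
v_23(860!) = 38

Legendre's formula: v_p(n!) = Σ_{k ≥ 1} ⌊n / p^k⌋. For p = 23, n = 860, the terms are:
  ⌊860/23^1⌋ = ⌊860/23⌋ = 37
  ⌊860/23^2⌋ = ⌊860/529⌋ = 1
(the next term ⌊860/23^3⌋ = 0, terminating the sum). Summing: v_23(860!) = 37 + 1 = 38.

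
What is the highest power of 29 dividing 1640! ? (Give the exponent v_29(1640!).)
v_29(1640!) = 57

Legendre's formula: v_p(n!) = Σ_{k ≥ 1} ⌊n / p^k⌋. For p = 29, n = 1640, the terms are:
  ⌊1640/29^1⌋ = ⌊1640/29⌋ = 56
  ⌊1640/29^2⌋ = ⌊1640/841⌋ = 1
(the next term ⌊1640/29^3⌋ = 0, terminating the sum). Summing: v_29(1640!) = 56 + 1 = 57.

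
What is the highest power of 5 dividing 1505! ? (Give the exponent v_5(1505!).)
v_5(1505!) = 375

Legendre's formula: v_p(n!) = Σ_{k ≥ 1} ⌊n / p^k⌋. For p = 5, n = 1505, the terms are:
  ⌊1505/5^1⌋ = ⌊1505/5⌋ = 301
  ⌊1505/5^2⌋ = ⌊1505/25⌋ = 60
  ⌊1505/5^3⌋ = ⌊1505/125⌋ = 12
  ⌊1505/5^4⌋ = ⌊1505/625⌋ = 2
(the next term ⌊1505/5^5⌋ = 0, terminating the sum). Summing: v_5(1505!) = 301 + 60 + 12 + 2 = 375.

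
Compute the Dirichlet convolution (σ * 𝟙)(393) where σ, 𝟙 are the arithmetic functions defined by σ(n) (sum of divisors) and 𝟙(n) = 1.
(σ * 𝟙)(393) = 665

Divisors of 393: [1, 3, 131, 393]. For each d | 393:
  d = 1: σ(1) · 𝟙(393/1) = 1 · 1 = 1
  d = 3: σ(3) · 𝟙(393/3) = 4 · 1 = 4
  d = 131: σ(131) · 𝟙(393/131) = 132 · 1 = 132
  d = 393: σ(393) · 𝟙(393/393) = 528 · 1 = 528
Summing: (σ * 𝟙)(393) = 1 + 4 + 132 + 528 = 665.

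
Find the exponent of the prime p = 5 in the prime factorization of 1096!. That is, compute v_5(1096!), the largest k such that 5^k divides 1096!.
v_5(1096!) = 271

Legendre's formula: v_p(n!) = Σ_{k ≥ 1} ⌊n / p^k⌋. For p = 5, n = 1096, the terms are:
  ⌊1096/5^1⌋ = ⌊1096/5⌋ = 219
  ⌊1096/5^2⌋ = ⌊1096/25⌋ = 43
  ⌊1096/5^3⌋ = ⌊1096/125⌋ = 8
  ⌊1096/5^4⌋ = ⌊1096/625⌋ = 1
(the next term ⌊1096/5^5⌋ = 0, terminating the sum). Summing: v_5(1096!) = 219 + 43 + 8 + 1 = 271.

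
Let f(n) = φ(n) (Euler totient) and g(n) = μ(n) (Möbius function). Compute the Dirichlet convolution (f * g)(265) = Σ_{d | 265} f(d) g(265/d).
(φ * μ)(265) = 153

Divisors of 265: [1, 5, 53, 265]. For each d | 265:
  d = 1: φ(1) · μ(265/1) = 1 · 1 = 1
  d = 5: φ(5) · μ(265/5) = 4 · -1 = -4
  d = 53: φ(53) · μ(265/53) = 52 · -1 = -52
  d = 265: φ(265) · μ(265/265) = 208 · 1 = 208
Summing: (φ * μ)(265) = 1 + -4 + -52 + 208 = 153.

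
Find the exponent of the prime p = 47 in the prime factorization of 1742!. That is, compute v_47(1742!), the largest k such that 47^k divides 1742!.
v_47(1742!) = 37

Legendre's formula: v_p(n!) = Σ_{k ≥ 1} ⌊n / p^k⌋. For p = 47, n = 1742, the terms are:
  ⌊1742/47^1⌋ = ⌊1742/47⌋ = 37
(the next term ⌊1742/47^2⌋ = 0, terminating the sum). Summing: v_47(1742!) = 37 = 37.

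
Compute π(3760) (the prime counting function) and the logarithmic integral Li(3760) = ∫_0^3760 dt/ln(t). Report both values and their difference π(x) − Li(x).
π(3760) = 522;  Li(3760) ≈ 536.32;  π(x) − Li(x) ≈ -14.32.

Direct count of primes ≤ 3760 gives π(3760) = 522. Numerical evaluation of the logarithmic integral gives Li(3760) ≈ 536.32. The difference π(x) − Li(x) ≈ -14.32 is typically negative for small/moderate x (Li(x) overestimates), though Littlewood's theorem shows this sign changes infinitely often.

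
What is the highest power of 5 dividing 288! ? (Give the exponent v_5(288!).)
v_5(288!) = 70

Legendre's formula: v_p(n!) = Σ_{k ≥ 1} ⌊n / p^k⌋. For p = 5, n = 288, the terms are:
  ⌊288/5^1⌋ = ⌊288/5⌋ = 57
  ⌊288/5^2⌋ = ⌊288/25⌋ = 11
  ⌊288/5^3⌋ = ⌊288/125⌋ = 2
(the next term ⌊288/5^4⌋ = 0, terminating the sum). Summing: v_5(288!) = 57 + 11 + 2 = 70.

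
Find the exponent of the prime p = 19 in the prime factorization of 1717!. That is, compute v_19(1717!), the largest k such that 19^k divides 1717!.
v_19(1717!) = 94

Legendre's formula: v_p(n!) = Σ_{k ≥ 1} ⌊n / p^k⌋. For p = 19, n = 1717, the terms are:
  ⌊1717/19^1⌋ = ⌊1717/19⌋ = 90
  ⌊1717/19^2⌋ = ⌊1717/361⌋ = 4
(the next term ⌊1717/19^3⌋ = 0, terminating the sum). Summing: v_19(1717!) = 90 + 4 = 94.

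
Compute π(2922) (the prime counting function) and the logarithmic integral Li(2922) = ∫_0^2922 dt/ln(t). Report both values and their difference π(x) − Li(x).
π(2922) = 422;  Li(2922) ≈ 433.00;  π(x) − Li(x) ≈ -11.00.

Direct count of primes ≤ 2922 gives π(2922) = 422. Numerical evaluation of the logarithmic integral gives Li(2922) ≈ 433.00. The difference π(x) − Li(x) ≈ -11.00 is typically negative for small/moderate x (Li(x) overestimates), though Littlewood's theorem shows this sign changes infinitely often.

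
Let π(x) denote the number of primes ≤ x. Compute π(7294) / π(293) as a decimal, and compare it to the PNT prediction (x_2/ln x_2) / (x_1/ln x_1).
π(7294)/π(293) = 929/62 ≈ 14.9839;  PNT prediction ≈ 15.8973.

π(293) = 62 and π(7294) = 929, so π(7294)/π(293) ≈ 14.9839. The PNT-predicted ratio is (7294/ln(7294)) / (293/ln(293)) ≈ 15.8973. The two agree to within a few percent, as expected.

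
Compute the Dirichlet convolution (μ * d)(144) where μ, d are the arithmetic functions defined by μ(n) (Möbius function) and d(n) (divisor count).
(μ * d)(144) = 1

Divisors of 144: [1, 2, 3, 4, 6, 8, 9, 12, 16, 18, 24, 36, 48, 72, 144]. For each d | 144:
  d = 1: μ(1) · d(144/1) = 1 · 15 = 15
  d = 2: μ(2) · d(144/2) = -1 · 12 = -12
  d = 3: μ(3) · d(144/3) = -1 · 10 = -10
  d = 4: μ(4) · d(144/4) = 0 · 9 = 0
  d = 6: μ(6) · d(144/6) = 1 · 8 = 8
  d = 8: μ(8) · d(144/8) = 0 · 6 = 0
  d = 9: μ(9) · d(144/9) = 0 · 5 = 0
  d = 12: μ(12) · d(144/12) = 0 · 6 = 0
  d = 16: μ(16) · d(144/16) = 0 · 3 = 0
  d = 18: μ(18) · d(144/18) = 0 · 4 = 0
  d = 24: μ(24) · d(144/24) = 0 · 4 = 0
  d = 36: μ(36) · d(144/36) = 0 · 3 = 0
  d = 48: μ(48) · d(144/48) = 0 · 2 = 0
  d = 72: μ(72) · d(144/72) = 0 · 2 = 0
  d = 144: μ(144) · d(144/144) = 0 · 1 = 0
Summing: (μ * d)(144) = 15 + -12 + -10 + 0 + 8 + 0 + 0 + 0 + 0 + 0 + 0 + 0 + 0 + 0 + 0 = 1.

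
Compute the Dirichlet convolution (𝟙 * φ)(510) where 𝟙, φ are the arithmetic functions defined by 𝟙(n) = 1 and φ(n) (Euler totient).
(𝟙 * φ)(510) = 510

Divisors of 510: [1, 2, 3, 5, 6, 10, 15, 17, 30, 34, 51, 85, 102, 170, 255, 510]. For each d | 510:
  d = 1: 𝟙(1) · φ(510/1) = 1 · 128 = 128
  d = 2: 𝟙(2) · φ(510/2) = 1 · 128 = 128
  d = 3: 𝟙(3) · φ(510/3) = 1 · 64 = 64
  d = 5: 𝟙(5) · φ(510/5) = 1 · 32 = 32
  d = 6: 𝟙(6) · φ(510/6) = 1 · 64 = 64
  d = 10: 𝟙(10) · φ(510/10) = 1 · 32 = 32
  d = 15: 𝟙(15) · φ(510/15) = 1 · 16 = 16
  d = 17: 𝟙(17) · φ(510/17) = 1 · 8 = 8
  d = 30: 𝟙(30) · φ(510/30) = 1 · 16 = 16
  d = 34: 𝟙(34) · φ(510/34) = 1 · 8 = 8
  d = 51: 𝟙(51) · φ(510/51) = 1 · 4 = 4
  d = 85: 𝟙(85) · φ(510/85) = 1 · 2 = 2
  d = 102: 𝟙(102) · φ(510/102) = 1 · 4 = 4
  d = 170: 𝟙(170) · φ(510/170) = 1 · 2 = 2
  d = 255: 𝟙(255) · φ(510/255) = 1 · 1 = 1
  d = 510: 𝟙(510) · φ(510/510) = 1 · 1 = 1
Summing: (𝟙 * φ)(510) = 128 + 128 + 64 + 32 + 64 + 32 + 16 + 8 + 16 + 8 + 4 + 2 + 4 + 2 + 1 + 1 = 510.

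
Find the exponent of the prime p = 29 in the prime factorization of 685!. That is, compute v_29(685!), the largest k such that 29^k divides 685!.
v_29(685!) = 23

Legendre's formula: v_p(n!) = Σ_{k ≥ 1} ⌊n / p^k⌋. For p = 29, n = 685, the terms are:
  ⌊685/29^1⌋ = ⌊685/29⌋ = 23
(the next term ⌊685/29^2⌋ = 0, terminating the sum). Summing: v_29(685!) = 23 = 23.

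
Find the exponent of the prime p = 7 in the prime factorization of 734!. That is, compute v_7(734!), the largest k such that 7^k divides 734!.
v_7(734!) = 120

Legendre's formula: v_p(n!) = Σ_{k ≥ 1} ⌊n / p^k⌋. For p = 7, n = 734, the terms are:
  ⌊734/7^1⌋ = ⌊734/7⌋ = 104
  ⌊734/7^2⌋ = ⌊734/49⌋ = 14
  ⌊734/7^3⌋ = ⌊734/343⌋ = 2
(the next term ⌊734/7^4⌋ = 0, terminating the sum). Summing: v_7(734!) = 104 + 14 + 2 = 120.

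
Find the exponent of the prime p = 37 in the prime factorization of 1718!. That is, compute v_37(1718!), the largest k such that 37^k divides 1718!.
v_37(1718!) = 47

Legendre's formula: v_p(n!) = Σ_{k ≥ 1} ⌊n / p^k⌋. For p = 37, n = 1718, the terms are:
  ⌊1718/37^1⌋ = ⌊1718/37⌋ = 46
  ⌊1718/37^2⌋ = ⌊1718/1369⌋ = 1
(the next term ⌊1718/37^3⌋ = 0, terminating the sum). Summing: v_37(1718!) = 46 + 1 = 47.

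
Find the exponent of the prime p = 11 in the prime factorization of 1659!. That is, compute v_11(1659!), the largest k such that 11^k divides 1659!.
v_11(1659!) = 164

Legendre's formula: v_p(n!) = Σ_{k ≥ 1} ⌊n / p^k⌋. For p = 11, n = 1659, the terms are:
  ⌊1659/11^1⌋ = ⌊1659/11⌋ = 150
  ⌊1659/11^2⌋ = ⌊1659/121⌋ = 13
  ⌊1659/11^3⌋ = ⌊1659/1331⌋ = 1
(the next term ⌊1659/11^4⌋ = 0, terminating the sum). Summing: v_11(1659!) = 150 + 13 + 1 = 164.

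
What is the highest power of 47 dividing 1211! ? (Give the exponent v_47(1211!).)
v_47(1211!) = 25

Legendre's formula: v_p(n!) = Σ_{k ≥ 1} ⌊n / p^k⌋. For p = 47, n = 1211, the terms are:
  ⌊1211/47^1⌋ = ⌊1211/47⌋ = 25
(the next term ⌊1211/47^2⌋ = 0, terminating the sum). Summing: v_47(1211!) = 25 = 25.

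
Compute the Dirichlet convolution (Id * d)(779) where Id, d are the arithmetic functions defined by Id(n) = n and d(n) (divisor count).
(Id * d)(779) = 903

Divisors of 779: [1, 19, 41, 779]. For each d | 779:
  d = 1: Id(1) · d(779/1) = 1 · 4 = 4
  d = 19: Id(19) · d(779/19) = 19 · 2 = 38
  d = 41: Id(41) · d(779/41) = 41 · 2 = 82
  d = 779: Id(779) · d(779/779) = 779 · 1 = 779
Summing: (Id * d)(779) = 4 + 38 + 82 + 779 = 903.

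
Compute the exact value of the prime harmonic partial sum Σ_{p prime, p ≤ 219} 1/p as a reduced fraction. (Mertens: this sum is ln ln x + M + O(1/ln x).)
Σ 1/p = 3215488142498485484492183158345029261034221047849345857469577412562094716564064084247/1645783550795210387735581011435590727981167322669649249414629852197255934130751870910

π(219) = 47, so the primes ≤ 219 are [2, 3, 5, 7, 11, 13, 17, 19, 23, 29, 31, 37, 41, 43, 47, 53, 59, 61, 67, 71, 73, 79, 83, 89, 97, 101, 103, 107, 109, 113, 127, 131, 137, 139, 149, 151, 157, 163, 167, 173, 179, 181, 191, 193, 197, 199, 211]. Summing 1/p over these primes: 3215488142498485484492183158345029261034221047849345857469577412562094716564064084247/1645783550795210387735581011435590727981167322669649249414629852197255934130751870910 ≈ 1.9538. Mertens estimate ln ln(219) + 0.2615 ≈ 1.9459.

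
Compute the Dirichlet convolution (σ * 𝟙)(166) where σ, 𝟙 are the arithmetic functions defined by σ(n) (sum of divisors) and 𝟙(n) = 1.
(σ * 𝟙)(166) = 340

Divisors of 166: [1, 2, 83, 166]. For each d | 166:
  d = 1: σ(1) · 𝟙(166/1) = 1 · 1 = 1
  d = 2: σ(2) · 𝟙(166/2) = 3 · 1 = 3
  d = 83: σ(83) · 𝟙(166/83) = 84 · 1 = 84
  d = 166: σ(166) · 𝟙(166/166) = 252 · 1 = 252
Summing: (σ * 𝟙)(166) = 1 + 3 + 84 + 252 = 340.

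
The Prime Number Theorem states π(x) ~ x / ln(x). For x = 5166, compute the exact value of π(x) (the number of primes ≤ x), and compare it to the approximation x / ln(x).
π(5166) = 687;  x/ln(x) ≈ 604.22;  relative error ≈ 12.05%.

Directly count primes up to 5166: π(5166) = 687. The PNT approximation gives 5166/ln(5166) ≈ 5166/8.54985 ≈ 604.22. Relative error (π(x) − x/ln(x)) / π(x) ≈ 12.05%; the approximation is known to undercount slightly (Li(x) is a better estimate).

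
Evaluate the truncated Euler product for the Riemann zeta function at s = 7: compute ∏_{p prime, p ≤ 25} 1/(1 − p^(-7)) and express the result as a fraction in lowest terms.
∏ = 48232764637425582400715871008195503014129789903328125/47833390398549347808770198286798982719063238904795968

The primes p ≤ 25 are [2, 3, 5, 7, 11, 13, 17, 19, 23]. For each prime, (1 − 1/p^7)^(-1) = p^7 / (p^7 − 1). The product is (1 − 1/2^7)^(-1), (1 − 1/3^7)^(-1), (1 − 1/5^7)^(-1), (1 − 1/7^7)^(-1), (1 − 1/11^7)^(-1), (1 − 1/13^7)^(-1), (1 − 1/17^7)^(-1), (1 − 1/19^7)^(-1), (1 − 1/23^7)^(-1) = ∏ p^7 / (p^7 − 1) = 48232764637425582400715871008195503014129789903328125/47833390398549347808770198286798982719063238904795968.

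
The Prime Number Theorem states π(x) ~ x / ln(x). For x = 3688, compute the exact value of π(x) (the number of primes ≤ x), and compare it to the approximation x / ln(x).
π(3688) = 514;  x/ln(x) ≈ 449.05;  relative error ≈ 12.64%.

Directly count primes up to 3688: π(3688) = 514. The PNT approximation gives 3688/ln(3688) ≈ 3688/8.21284 ≈ 449.05. Relative error (π(x) − x/ln(x)) / π(x) ≈ 12.64%; the approximation is known to undercount slightly (Li(x) is a better estimate).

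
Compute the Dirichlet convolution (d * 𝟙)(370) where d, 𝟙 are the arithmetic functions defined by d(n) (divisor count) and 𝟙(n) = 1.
(d * 𝟙)(370) = 27

Divisors of 370: [1, 2, 5, 10, 37, 74, 185, 370]. For each d | 370:
  d = 1: d(1) · 𝟙(370/1) = 1 · 1 = 1
  d = 2: d(2) · 𝟙(370/2) = 2 · 1 = 2
  d = 5: d(5) · 𝟙(370/5) = 2 · 1 = 2
  d = 10: d(10) · 𝟙(370/10) = 4 · 1 = 4
  d = 37: d(37) · 𝟙(370/37) = 2 · 1 = 2
  d = 74: d(74) · 𝟙(370/74) = 4 · 1 = 4
  d = 185: d(185) · 𝟙(370/185) = 4 · 1 = 4
  d = 370: d(370) · 𝟙(370/370) = 8 · 1 = 8
Summing: (d * 𝟙)(370) = 1 + 2 + 2 + 4 + 2 + 4 + 4 + 8 = 27.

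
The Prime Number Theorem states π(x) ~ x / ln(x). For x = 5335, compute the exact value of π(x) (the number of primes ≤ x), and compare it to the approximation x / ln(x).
π(5335) = 706;  x/ln(x) ≈ 621.65;  relative error ≈ 11.95%.

Directly count primes up to 5335: π(5335) = 706. The PNT approximation gives 5335/ln(5335) ≈ 5335/8.58204 ≈ 621.65. Relative error (π(x) − x/ln(x)) / π(x) ≈ 11.95%; the approximation is known to undercount slightly (Li(x) is a better estimate).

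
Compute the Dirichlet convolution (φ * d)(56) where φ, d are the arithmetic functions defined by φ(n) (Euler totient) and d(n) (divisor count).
(φ * d)(56) = 120

Divisors of 56: [1, 2, 4, 7, 8, 14, 28, 56]. For each d | 56:
  d = 1: φ(1) · d(56/1) = 1 · 8 = 8
  d = 2: φ(2) · d(56/2) = 1 · 6 = 6
  d = 4: φ(4) · d(56/4) = 2 · 4 = 8
  d = 7: φ(7) · d(56/7) = 6 · 4 = 24
  d = 8: φ(8) · d(56/8) = 4 · 2 = 8
  d = 14: φ(14) · d(56/14) = 6 · 3 = 18
  d = 28: φ(28) · d(56/28) = 12 · 2 = 24
  d = 56: φ(56) · d(56/56) = 24 · 1 = 24
Summing: (φ * d)(56) = 8 + 6 + 8 + 24 + 8 + 18 + 24 + 24 = 120.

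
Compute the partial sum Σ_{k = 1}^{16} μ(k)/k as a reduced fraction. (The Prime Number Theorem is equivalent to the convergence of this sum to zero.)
Σ μ(k)/k = 304/5005

Values of μ(k) for 1 ≤ k ≤ 16: μ(1) = 1, μ(2) = -1, μ(3) = -1, μ(5) = -1, μ(6) = 1, μ(7) = -1, μ(10) = 1, μ(11) = -1, μ(13) = -1, μ(14) = 1, μ(15) = 1, with μ = 0 on non-squarefree integers. Summing μ(k)/k for k where μ(k) ≠ 0 gives 304/5005 ≈ 0.0607. (PNT ⟺ this sum → 0 as n → ∞.)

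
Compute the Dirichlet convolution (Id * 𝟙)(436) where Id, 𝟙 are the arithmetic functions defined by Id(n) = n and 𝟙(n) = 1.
(Id * 𝟙)(436) = 770

Divisors of 436: [1, 2, 4, 109, 218, 436]. For each d | 436:
  d = 1: Id(1) · 𝟙(436/1) = 1 · 1 = 1
  d = 2: Id(2) · 𝟙(436/2) = 2 · 1 = 2
  d = 4: Id(4) · 𝟙(436/4) = 4 · 1 = 4
  d = 109: Id(109) · 𝟙(436/109) = 109 · 1 = 109
  d = 218: Id(218) · 𝟙(436/218) = 218 · 1 = 218
  d = 436: Id(436) · 𝟙(436/436) = 436 · 1 = 436
Summing: (Id * 𝟙)(436) = 1 + 2 + 4 + 109 + 218 + 436 = 770.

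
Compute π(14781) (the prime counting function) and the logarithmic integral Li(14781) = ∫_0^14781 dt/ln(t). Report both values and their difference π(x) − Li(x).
π(14781) = 1732;  Li(14781) ≈ 1753.83;  π(x) − Li(x) ≈ -21.83.

Direct count of primes ≤ 14781 gives π(14781) = 1732. Numerical evaluation of the logarithmic integral gives Li(14781) ≈ 1753.83. The difference π(x) − Li(x) ≈ -21.83 is typically negative for small/moderate x (Li(x) overestimates), though Littlewood's theorem shows this sign changes infinitely often.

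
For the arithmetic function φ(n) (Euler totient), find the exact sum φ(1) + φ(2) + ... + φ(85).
Σ_{n ≤ 85} φ(n) = 2230

Compute φ(n) for each 1 ≤ n ≤ 85: φ(1) = 1, φ(2) = 1, φ(3) = 2, φ(4) = 2, φ(5) = 4, φ(6) = 2, φ(7) = 6, φ(8) = 4, φ(9) = 6, φ(10) = 4, φ(11) = 10, φ(12) = 4, φ(13) = 12, φ(14) = 6, φ(15) = 8, φ(16) = 8, φ(17) = 16, φ(18) = 6, φ(19) = 18, φ(20) = 8, φ(21) = 12, φ(22) = 10, φ(23) = 22, φ(24) = 8, φ(25) = 20, φ(26) = 12, φ(27) = 18, φ(28) = 12, φ(29) = 28, φ(30) = 8, φ(31) = 30, φ(32) = 16, φ(33) = 20, φ(34) = 16, φ(35) = 24, φ(36) = 12, φ(37) = 36, φ(38) = 18, φ(39) = 24, φ(40) = 16, φ(41) = 40, φ(42) = 12, φ(43) = 42, φ(44) = 20, φ(45) = 24, φ(46) = 22, φ(47) = 46, φ(48) = 16, φ(49) = 42, φ(50) = 20, φ(51) = 32, φ(52) = 24, φ(53) = 52, φ(54) = 18, φ(55) = 40, φ(56) = 24, φ(57) = 36, φ(58) = 28, φ(59) = 58, φ(60) = 16, φ(61) = 60, φ(62) = 30, φ(63) = 36, φ(64) = 32, φ(65) = 48, φ(66) = 20, φ(67) = 66, φ(68) = 32, φ(69) = 44, φ(70) = 24, φ(71) = 70, φ(72) = 24, φ(73) = 72, φ(74) = 36, φ(75) = 40, φ(76) = 36, φ(77) = 60, φ(78) = 24, φ(79) = 78, φ(80) = 32, φ(81) = 54, φ(82) = 40, φ(83) = 82, φ(84) = 24, φ(85) = 64. Summing all 85 values: 2230. (Average order: Σ_{n ≤ x} φ(n) ~ (3/π²) x². For x = 85, (3/π²)·85² ≈ 2196.14.)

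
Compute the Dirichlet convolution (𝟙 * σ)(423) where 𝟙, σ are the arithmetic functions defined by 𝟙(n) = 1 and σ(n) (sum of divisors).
(𝟙 * σ)(423) = 882

Divisors of 423: [1, 3, 9, 47, 141, 423]. For each d | 423:
  d = 1: 𝟙(1) · σ(423/1) = 1 · 624 = 624
  d = 3: 𝟙(3) · σ(423/3) = 1 · 192 = 192
  d = 9: 𝟙(9) · σ(423/9) = 1 · 48 = 48
  d = 47: 𝟙(47) · σ(423/47) = 1 · 13 = 13
  d = 141: 𝟙(141) · σ(423/141) = 1 · 4 = 4
  d = 423: 𝟙(423) · σ(423/423) = 1 · 1 = 1
Summing: (𝟙 * σ)(423) = 624 + 192 + 48 + 13 + 4 + 1 = 882.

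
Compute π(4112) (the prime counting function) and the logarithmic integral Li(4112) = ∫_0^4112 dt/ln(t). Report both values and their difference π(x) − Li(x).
π(4112) = 566;  Li(4112) ≈ 578.85;  π(x) − Li(x) ≈ -12.85.

Direct count of primes ≤ 4112 gives π(4112) = 566. Numerical evaluation of the logarithmic integral gives Li(4112) ≈ 578.85. The difference π(x) − Li(x) ≈ -12.85 is typically negative for small/moderate x (Li(x) overestimates), though Littlewood's theorem shows this sign changes infinitely often.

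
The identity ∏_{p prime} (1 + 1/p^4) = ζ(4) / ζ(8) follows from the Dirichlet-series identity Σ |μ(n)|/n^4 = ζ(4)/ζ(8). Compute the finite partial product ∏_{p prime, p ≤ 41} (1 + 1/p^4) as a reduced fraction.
∏ = 48720475991638584141351346569294960399869967650480384/45198307255822366572981630424624077541402100668355625

The primes p ≤ 41 are [2, 3, 5, 7, 11, 13, 17, 19, 23, 29, 31, 37, 41]. For each, (1 + 1/p^4) = (p^4 + 1)/p^4. Multiplying these fractions over p ∈ [2, 3, 5, 7, 11, 13, 17, 19, 23, 29, 31, 37, 41] gives 48720475991638584141351346569294960399869967650480384/45198307255822366572981630424624077541402100668355625. (In the limit P → ∞ this tends to ζ(4)/ζ(8).)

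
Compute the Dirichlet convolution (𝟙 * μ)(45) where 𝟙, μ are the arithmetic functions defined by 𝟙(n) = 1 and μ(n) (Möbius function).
(𝟙 * μ)(45) = 0

Divisors of 45: [1, 3, 5, 9, 15, 45]. For each d | 45:
  d = 1: 𝟙(1) · μ(45/1) = 1 · 0 = 0
  d = 3: 𝟙(3) · μ(45/3) = 1 · 1 = 1
  d = 5: 𝟙(5) · μ(45/5) = 1 · 0 = 0
  d = 9: 𝟙(9) · μ(45/9) = 1 · -1 = -1
  d = 15: 𝟙(15) · μ(45/15) = 1 · -1 = -1
  d = 45: 𝟙(45) · μ(45/45) = 1 · 1 = 1
Summing: (𝟙 * μ)(45) = 0 + 1 + 0 + -1 + -1 + 1 = 0.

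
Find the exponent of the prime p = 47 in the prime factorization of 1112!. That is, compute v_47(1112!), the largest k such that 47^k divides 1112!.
v_47(1112!) = 23

Legendre's formula: v_p(n!) = Σ_{k ≥ 1} ⌊n / p^k⌋. For p = 47, n = 1112, the terms are:
  ⌊1112/47^1⌋ = ⌊1112/47⌋ = 23
(the next term ⌊1112/47^2⌋ = 0, terminating the sum). Summing: v_47(1112!) = 23 = 23.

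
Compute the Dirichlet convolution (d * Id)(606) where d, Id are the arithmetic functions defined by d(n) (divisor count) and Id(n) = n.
(d * Id)(606) = 2060

Divisors of 606: [1, 2, 3, 6, 101, 202, 303, 606]. For each d | 606:
  d = 1: d(1) · Id(606/1) = 1 · 606 = 606
  d = 2: d(2) · Id(606/2) = 2 · 303 = 606
  d = 3: d(3) · Id(606/3) = 2 · 202 = 404
  d = 6: d(6) · Id(606/6) = 4 · 101 = 404
  d = 101: d(101) · Id(606/101) = 2 · 6 = 12
  d = 202: d(202) · Id(606/202) = 4 · 3 = 12
  d = 303: d(303) · Id(606/303) = 4 · 2 = 8
  d = 606: d(606) · Id(606/606) = 8 · 1 = 8
Summing: (d * Id)(606) = 606 + 606 + 404 + 404 + 12 + 12 + 8 + 8 = 2060.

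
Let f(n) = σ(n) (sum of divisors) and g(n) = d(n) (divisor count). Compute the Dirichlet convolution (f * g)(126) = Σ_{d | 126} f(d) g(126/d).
(σ * d)(126) = 1200

Divisors of 126: [1, 2, 3, 6, 7, 9, 14, 18, 21, 42, 63, 126]. For each d | 126:
  d = 1: σ(1) · d(126/1) = 1 · 12 = 12
  d = 2: σ(2) · d(126/2) = 3 · 6 = 18
  d = 3: σ(3) · d(126/3) = 4 · 8 = 32
  d = 6: σ(6) · d(126/6) = 12 · 4 = 48
  d = 7: σ(7) · d(126/7) = 8 · 6 = 48
  d = 9: σ(9) · d(126/9) = 13 · 4 = 52
  d = 14: σ(14) · d(126/14) = 24 · 3 = 72
  d = 18: σ(18) · d(126/18) = 39 · 2 = 78
  d = 21: σ(21) · d(126/21) = 32 · 4 = 128
  d = 42: σ(42) · d(126/42) = 96 · 2 = 192
  d = 63: σ(63) · d(126/63) = 104 · 2 = 208
  d = 126: σ(126) · d(126/126) = 312 · 1 = 312
Summing: (σ * d)(126) = 12 + 18 + 32 + 48 + 48 + 52 + 72 + 78 + 128 + 192 + 208 + 312 = 1200.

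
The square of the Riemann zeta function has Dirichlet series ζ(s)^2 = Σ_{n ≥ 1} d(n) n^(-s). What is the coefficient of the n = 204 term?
d(204) = 12

ζ(s)^2 = (Σ 1/m^s)(Σ 1/k^s). The coefficient of 1/n^s in the product is the number of ordered pairs (m, k) with mk = n, which equals d(n). For n = 204, divisors are [1, 2, 3, 4, 6, 12, 17, 34, 51, 68, 102, 204], so d(204) = 12.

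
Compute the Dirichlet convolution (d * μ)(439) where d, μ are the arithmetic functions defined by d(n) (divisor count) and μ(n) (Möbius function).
(d * μ)(439) = 1

Divisors of 439: [1, 439]. For each d | 439:
  d = 1: d(1) · μ(439/1) = 1 · -1 = -1
  d = 439: d(439) · μ(439/439) = 2 · 1 = 2
Summing: (d * μ)(439) = -1 + 2 = 1.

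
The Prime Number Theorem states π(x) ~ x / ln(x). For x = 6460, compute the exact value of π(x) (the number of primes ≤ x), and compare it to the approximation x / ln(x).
π(6460) = 838;  x/ln(x) ≈ 736.32;  relative error ≈ 12.13%.

Directly count primes up to 6460: π(6460) = 838. The PNT approximation gives 6460/ln(6460) ≈ 6460/8.77338 ≈ 736.32. Relative error (π(x) − x/ln(x)) / π(x) ≈ 12.13%; the approximation is known to undercount slightly (Li(x) is a better estimate).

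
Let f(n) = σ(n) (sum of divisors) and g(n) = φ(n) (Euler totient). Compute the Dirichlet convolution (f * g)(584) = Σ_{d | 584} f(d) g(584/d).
(σ * φ)(584) = 4672

Divisors of 584: [1, 2, 4, 8, 73, 146, 292, 584]. For each d | 584:
  d = 1: σ(1) · φ(584/1) = 1 · 288 = 288
  d = 2: σ(2) · φ(584/2) = 3 · 144 = 432
  d = 4: σ(4) · φ(584/4) = 7 · 72 = 504
  d = 8: σ(8) · φ(584/8) = 15 · 72 = 1080
  d = 73: σ(73) · φ(584/73) = 74 · 4 = 296
  d = 146: σ(146) · φ(584/146) = 222 · 2 = 444
  d = 292: σ(292) · φ(584/292) = 518 · 1 = 518
  d = 584: σ(584) · φ(584/584) = 1110 · 1 = 1110
Summing: (σ * φ)(584) = 288 + 432 + 504 + 1080 + 296 + 444 + 518 + 1110 = 4672.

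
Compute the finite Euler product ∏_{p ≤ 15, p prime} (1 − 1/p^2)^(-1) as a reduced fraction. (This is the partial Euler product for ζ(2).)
∏ = 715715/442368

The primes p ≤ 15 are [2, 3, 5, 7, 11, 13]. For each prime, (1 − 1/p^2)^(-1) = p^2 / (p^2 − 1). The product is (1 − 1/2^2)^(-1), (1 − 1/3^2)^(-1), (1 − 1/5^2)^(-1), (1 − 1/7^2)^(-1), (1 − 1/11^2)^(-1), (1 − 1/13^2)^(-1) = ∏ p^2 / (p^2 − 1) = 715715/442368.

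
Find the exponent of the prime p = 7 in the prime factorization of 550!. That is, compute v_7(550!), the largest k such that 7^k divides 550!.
v_7(550!) = 90

Legendre's formula: v_p(n!) = Σ_{k ≥ 1} ⌊n / p^k⌋. For p = 7, n = 550, the terms are:
  ⌊550/7^1⌋ = ⌊550/7⌋ = 78
  ⌊550/7^2⌋ = ⌊550/49⌋ = 11
  ⌊550/7^3⌋ = ⌊550/343⌋ = 1
(the next term ⌊550/7^4⌋ = 0, terminating the sum). Summing: v_7(550!) = 78 + 11 + 1 = 90.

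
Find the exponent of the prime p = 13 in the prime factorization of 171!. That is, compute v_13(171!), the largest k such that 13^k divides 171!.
v_13(171!) = 14

Legendre's formula: v_p(n!) = Σ_{k ≥ 1} ⌊n / p^k⌋. For p = 13, n = 171, the terms are:
  ⌊171/13^1⌋ = ⌊171/13⌋ = 13
  ⌊171/13^2⌋ = ⌊171/169⌋ = 1
(the next term ⌊171/13^3⌋ = 0, terminating the sum). Summing: v_13(171!) = 13 + 1 = 14.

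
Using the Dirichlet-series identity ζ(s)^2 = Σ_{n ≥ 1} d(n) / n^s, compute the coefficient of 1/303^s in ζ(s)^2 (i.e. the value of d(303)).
d(303) = 4

ζ(s)^2 = (Σ 1/m^s)(Σ 1/k^s). The coefficient of 1/n^s in the product is the number of ordered pairs (m, k) with mk = n, which equals d(n). For n = 303, divisors are [1, 3, 101, 303], so d(303) = 4.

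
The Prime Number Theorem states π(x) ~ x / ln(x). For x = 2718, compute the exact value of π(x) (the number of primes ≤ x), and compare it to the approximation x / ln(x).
π(2718) = 396;  x/ln(x) ≈ 343.72;  relative error ≈ 13.20%.

Directly count primes up to 2718: π(2718) = 396. The PNT approximation gives 2718/ln(2718) ≈ 2718/7.90765 ≈ 343.72. Relative error (π(x) − x/ln(x)) / π(x) ≈ 13.20%; the approximation is known to undercount slightly (Li(x) is a better estimate).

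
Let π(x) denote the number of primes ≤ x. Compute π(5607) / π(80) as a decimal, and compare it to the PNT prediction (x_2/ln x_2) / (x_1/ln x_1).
π(5607)/π(80) = 738/22 ≈ 33.5455;  PNT prediction ≈ 35.5808.

π(80) = 22 and π(5607) = 738, so π(5607)/π(80) ≈ 33.5455. The PNT-predicted ratio is (5607/ln(5607)) / (80/ln(80)) ≈ 35.5808. The two agree to within a few percent, as expected.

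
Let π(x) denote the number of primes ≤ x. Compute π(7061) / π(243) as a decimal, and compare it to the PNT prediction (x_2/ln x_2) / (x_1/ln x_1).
π(7061)/π(243) = 907/53 ≈ 17.1132;  PNT prediction ≈ 18.0105.

π(243) = 53 and π(7061) = 907, so π(7061)/π(243) ≈ 17.1132. The PNT-predicted ratio is (7061/ln(7061)) / (243/ln(243)) ≈ 18.0105. The two agree to within a few percent, as expected.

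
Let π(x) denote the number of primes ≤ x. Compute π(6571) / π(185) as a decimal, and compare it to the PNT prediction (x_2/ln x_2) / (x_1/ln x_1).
π(6571)/π(185) = 850/42 ≈ 20.2381;  PNT prediction ≈ 21.0936.

π(185) = 42 and π(6571) = 850, so π(6571)/π(185) ≈ 20.2381. The PNT-predicted ratio is (6571/ln(6571)) / (185/ln(185)) ≈ 21.0936. The two agree to within a few percent, as expected.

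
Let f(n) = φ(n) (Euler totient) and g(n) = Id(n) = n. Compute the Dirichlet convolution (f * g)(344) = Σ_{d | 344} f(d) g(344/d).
(φ * Id)(344) = 1700

Divisors of 344: [1, 2, 4, 8, 43, 86, 172, 344]. For each d | 344:
  d = 1: φ(1) · Id(344/1) = 1 · 344 = 344
  d = 2: φ(2) · Id(344/2) = 1 · 172 = 172
  d = 4: φ(4) · Id(344/4) = 2 · 86 = 172
  d = 8: φ(8) · Id(344/8) = 4 · 43 = 172
  d = 43: φ(43) · Id(344/43) = 42 · 8 = 336
  d = 86: φ(86) · Id(344/86) = 42 · 4 = 168
  d = 172: φ(172) · Id(344/172) = 84 · 2 = 168
  d = 344: φ(344) · Id(344/344) = 168 · 1 = 168
Summing: (φ * Id)(344) = 344 + 172 + 172 + 172 + 336 + 168 + 168 + 168 = 1700.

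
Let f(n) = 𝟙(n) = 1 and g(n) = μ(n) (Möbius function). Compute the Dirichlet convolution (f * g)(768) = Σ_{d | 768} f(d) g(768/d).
(𝟙 * μ)(768) = 0

Divisors of 768: [1, 2, 3, 4, 6, 8, 12, 16, 24, 32, 48, 64, 96, 128, 192, 256, 384, 768]. For each d | 768:
  d = 1: 𝟙(1) · μ(768/1) = 1 · 0 = 0
  d = 2: 𝟙(2) · μ(768/2) = 1 · 0 = 0
  d = 3: 𝟙(3) · μ(768/3) = 1 · 0 = 0
  d = 4: 𝟙(4) · μ(768/4) = 1 · 0 = 0
  d = 6: 𝟙(6) · μ(768/6) = 1 · 0 = 0
  d = 8: 𝟙(8) · μ(768/8) = 1 · 0 = 0
  d = 12: 𝟙(12) · μ(768/12) = 1 · 0 = 0
  d = 16: 𝟙(16) · μ(768/16) = 1 · 0 = 0
  d = 24: 𝟙(24) · μ(768/24) = 1 · 0 = 0
  d = 32: 𝟙(32) · μ(768/32) = 1 · 0 = 0
  d = 48: 𝟙(48) · μ(768/48) = 1 · 0 = 0
  d = 64: 𝟙(64) · μ(768/64) = 1 · 0 = 0
  d = 96: 𝟙(96) · μ(768/96) = 1 · 0 = 0
  d = 128: 𝟙(128) · μ(768/128) = 1 · 1 = 1
  d = 192: 𝟙(192) · μ(768/192) = 1 · 0 = 0
  d = 256: 𝟙(256) · μ(768/256) = 1 · -1 = -1
  d = 384: 𝟙(384) · μ(768/384) = 1 · -1 = -1
  d = 768: 𝟙(768) · μ(768/768) = 1 · 1 = 1
Summing: (𝟙 * μ)(768) = 0 + 0 + 0 + 0 + 0 + 0 + 0 + 0 + 0 + 0 + 0 + 0 + 0 + 1 + 0 + -1 + -1 + 1 = 0.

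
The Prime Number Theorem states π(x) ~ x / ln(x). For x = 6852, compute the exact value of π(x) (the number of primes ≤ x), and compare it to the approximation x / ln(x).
π(6852) = 881;  x/ln(x) ≈ 775.79;  relative error ≈ 11.94%.

Directly count primes up to 6852: π(6852) = 881. The PNT approximation gives 6852/ln(6852) ≈ 6852/8.83230 ≈ 775.79. Relative error (π(x) − x/ln(x)) / π(x) ≈ 11.94%; the approximation is known to undercount slightly (Li(x) is a better estimate).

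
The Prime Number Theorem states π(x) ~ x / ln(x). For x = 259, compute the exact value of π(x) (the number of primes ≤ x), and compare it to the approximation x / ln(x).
π(259) = 55;  x/ln(x) ≈ 46.61;  relative error ≈ 15.26%.

Directly count primes up to 259: π(259) = 55. The PNT approximation gives 259/ln(259) ≈ 259/5.55683 ≈ 46.61. Relative error (π(x) − x/ln(x)) / π(x) ≈ 15.26%; the approximation is known to undercount slightly (Li(x) is a better estimate).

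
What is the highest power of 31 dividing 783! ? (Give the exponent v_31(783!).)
v_31(783!) = 25

Legendre's formula: v_p(n!) = Σ_{k ≥ 1} ⌊n / p^k⌋. For p = 31, n = 783, the terms are:
  ⌊783/31^1⌋ = ⌊783/31⌋ = 25
(the next term ⌊783/31^2⌋ = 0, terminating the sum). Summing: v_31(783!) = 25 = 25.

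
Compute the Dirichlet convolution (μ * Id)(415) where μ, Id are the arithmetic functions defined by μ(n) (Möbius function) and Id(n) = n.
(μ * Id)(415) = 328

Divisors of 415: [1, 5, 83, 415]. For each d | 415:
  d = 1: μ(1) · Id(415/1) = 1 · 415 = 415
  d = 5: μ(5) · Id(415/5) = -1 · 83 = -83
  d = 83: μ(83) · Id(415/83) = -1 · 5 = -5
  d = 415: μ(415) · Id(415/415) = 1 · 1 = 1
Summing: (μ * Id)(415) = 415 + -83 + -5 + 1 = 328.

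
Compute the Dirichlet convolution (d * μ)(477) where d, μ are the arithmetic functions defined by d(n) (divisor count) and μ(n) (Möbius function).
(d * μ)(477) = 1

Divisors of 477: [1, 3, 9, 53, 159, 477]. For each d | 477:
  d = 1: d(1) · μ(477/1) = 1 · 0 = 0
  d = 3: d(3) · μ(477/3) = 2 · 1 = 2
  d = 9: d(9) · μ(477/9) = 3 · -1 = -3
  d = 53: d(53) · μ(477/53) = 2 · 0 = 0
  d = 159: d(159) · μ(477/159) = 4 · -1 = -4
  d = 477: d(477) · μ(477/477) = 6 · 1 = 6
Summing: (d * μ)(477) = 0 + 2 + -3 + 0 + -4 + 6 = 1.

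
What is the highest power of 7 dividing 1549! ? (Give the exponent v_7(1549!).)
v_7(1549!) = 256

Legendre's formula: v_p(n!) = Σ_{k ≥ 1} ⌊n / p^k⌋. For p = 7, n = 1549, the terms are:
  ⌊1549/7^1⌋ = ⌊1549/7⌋ = 221
  ⌊1549/7^2⌋ = ⌊1549/49⌋ = 31
  ⌊1549/7^3⌋ = ⌊1549/343⌋ = 4
(the next term ⌊1549/7^4⌋ = 0, terminating the sum). Summing: v_7(1549!) = 221 + 31 + 4 = 256.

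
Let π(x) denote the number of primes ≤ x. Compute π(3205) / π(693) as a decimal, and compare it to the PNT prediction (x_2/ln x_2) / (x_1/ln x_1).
π(3205)/π(693) = 453/125 ≈ 3.6240;  PNT prediction ≈ 3.7474.

π(693) = 125 and π(3205) = 453, so π(3205)/π(693) ≈ 3.6240. The PNT-predicted ratio is (3205/ln(3205)) / (693/ln(693)) ≈ 3.7474. The two agree to within a few percent, as expected.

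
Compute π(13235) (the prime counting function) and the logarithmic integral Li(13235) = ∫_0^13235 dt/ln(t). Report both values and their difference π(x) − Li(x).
π(13235) = 1573;  Li(13235) ≈ 1591.89;  π(x) − Li(x) ≈ -18.89.

Direct count of primes ≤ 13235 gives π(13235) = 1573. Numerical evaluation of the logarithmic integral gives Li(13235) ≈ 1591.89. The difference π(x) − Li(x) ≈ -18.89 is typically negative for small/moderate x (Li(x) overestimates), though Littlewood's theorem shows this sign changes infinitely often.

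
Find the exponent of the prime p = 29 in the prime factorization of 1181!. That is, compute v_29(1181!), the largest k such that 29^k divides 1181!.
v_29(1181!) = 41

Legendre's formula: v_p(n!) = Σ_{k ≥ 1} ⌊n / p^k⌋. For p = 29, n = 1181, the terms are:
  ⌊1181/29^1⌋ = ⌊1181/29⌋ = 40
  ⌊1181/29^2⌋ = ⌊1181/841⌋ = 1
(the next term ⌊1181/29^3⌋ = 0, terminating the sum). Summing: v_29(1181!) = 40 + 1 = 41.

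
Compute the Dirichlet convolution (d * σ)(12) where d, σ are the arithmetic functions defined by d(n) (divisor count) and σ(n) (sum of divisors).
(d * σ)(12) = 96

Divisors of 12: [1, 2, 3, 4, 6, 12]. For each d | 12:
  d = 1: d(1) · σ(12/1) = 1 · 28 = 28
  d = 2: d(2) · σ(12/2) = 2 · 12 = 24
  d = 3: d(3) · σ(12/3) = 2 · 7 = 14
  d = 4: d(4) · σ(12/4) = 3 · 4 = 12
  d = 6: d(6) · σ(12/6) = 4 · 3 = 12
  d = 12: d(12) · σ(12/12) = 6 · 1 = 6
Summing: (d * σ)(12) = 28 + 24 + 14 + 12 + 12 + 6 = 96.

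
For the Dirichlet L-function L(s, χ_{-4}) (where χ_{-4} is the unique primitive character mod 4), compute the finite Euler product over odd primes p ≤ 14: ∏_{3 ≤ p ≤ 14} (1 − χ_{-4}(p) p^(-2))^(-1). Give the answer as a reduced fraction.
∏ = 143143/156160

The odd primes p ≤ 14 are [3, 5, 7, 11, 13]. For each, χ(p) = 1 if p ≡ 1 mod 4, χ(p) = −1 if p ≡ 3 mod 4. Taking (1 − χ(p)/p^2)^(-1) = p^2/(p^2 − χ(p)): (1 − (-1)/3^2)^(-1) · (1 − (1)/5^2)^(-1) · (1 − (-1)/7^2)^(-1) · (1 − (-1)/11^2)^(-1) · (1 − (1)/13^2)^(-1) = 143143/156160.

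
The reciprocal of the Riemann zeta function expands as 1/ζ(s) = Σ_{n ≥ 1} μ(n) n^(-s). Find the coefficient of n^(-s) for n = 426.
μ(426) = -1

Factor n = 426 = 2 · 3 · 71. μ(n) = 0 if any exponent ≥ 2 (not squarefree); otherwise μ(n) = (−1)^{ω(n)} where ω(n) is the number of distinct prime factors. Applying: μ(426) = -1.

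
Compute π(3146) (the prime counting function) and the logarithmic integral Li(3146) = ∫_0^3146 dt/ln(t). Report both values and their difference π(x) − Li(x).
π(3146) = 446;  Li(3146) ≈ 460.94;  π(x) − Li(x) ≈ -14.94.

Direct count of primes ≤ 3146 gives π(3146) = 446. Numerical evaluation of the logarithmic integral gives Li(3146) ≈ 460.94. The difference π(x) − Li(x) ≈ -14.94 is typically negative for small/moderate x (Li(x) overestimates), though Littlewood's theorem shows this sign changes infinitely often.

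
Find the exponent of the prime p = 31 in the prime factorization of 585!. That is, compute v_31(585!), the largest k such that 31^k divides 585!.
v_31(585!) = 18

Legendre's formula: v_p(n!) = Σ_{k ≥ 1} ⌊n / p^k⌋. For p = 31, n = 585, the terms are:
  ⌊585/31^1⌋ = ⌊585/31⌋ = 18
(the next term ⌊585/31^2⌋ = 0, terminating the sum). Summing: v_31(585!) = 18 = 18.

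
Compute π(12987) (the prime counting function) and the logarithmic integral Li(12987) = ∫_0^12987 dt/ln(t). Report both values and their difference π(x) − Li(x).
π(12987) = 1547;  Li(12987) ≈ 1565.74;  π(x) − Li(x) ≈ -18.74.

Direct count of primes ≤ 12987 gives π(12987) = 1547. Numerical evaluation of the logarithmic integral gives Li(12987) ≈ 1565.74. The difference π(x) − Li(x) ≈ -18.74 is typically negative for small/moderate x (Li(x) overestimates), though Littlewood's theorem shows this sign changes infinitely often.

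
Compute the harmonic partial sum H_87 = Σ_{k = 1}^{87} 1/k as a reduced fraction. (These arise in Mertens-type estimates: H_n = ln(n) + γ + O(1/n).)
H_87 = 3706795349055853229324900260857622319/734184632222154704090370027645633600

Direct summation: H_87 = 1 + 1/2 + ... + 1/87. The least common denominator is lcm(1, ..., 87) = 8076030954443701744994070304101969600; over this denominator the numerator is 8076030954443701744994070304101969600 + 4038015477221850872497035152050984800 + 2692010318147900581664690101367323200 + 2019007738610925436248517576025492400 + 1615206190888740348998814060820393920 + 1346005159073950290832345050683661600 + 1153718707777671677856295757728852800 + 1009503869305462718124258788012746200 + 897336772715966860554896700455774400 + 807603095444370174499407030410196960 + 734184632222154704090370027645633600 + 673002579536975145416172525341830800 + 621233150341823211153390023392459200 + 576859353888835838928147878864426400 + 538402063629580116332938020273464640 + 504751934652731359062129394006373100 + 475060644379041279117298253182468800 + 448668386357983430277448350227887200 + 425054260760194828683898437057998400 + 403801547722185087249703515205098480 + 384572902592557225952098585909617600 + 367092316111077352045185013822816800 + 351131780627987032391046534960955200 + 336501289768487572708086262670915400 + 323041238177748069799762812164078784 + 310616575170911605576695011696229600 + 299112257571988953518298900151924800 + 288429676944417919464073939432213200 + 278483826015300060172209320831102400 + 269201031814790058166469010136732320 + 260517127562700056290131300132321600 + 252375967326365679531064697003186550 + 244728210740718234696790009215211200 + 237530322189520639558649126591234400 + 230743741555534335571259151545770560 + 224334193178991715138724175113943600 + 218271106876856803918758656867620800 + 212527130380097414341949218528999200 + 207077716780607737051130007797486400 + 201900773861092543624851757602549240 + 196976364742529310853513909856145600 + 192286451296278612976049292954808800 + 187814673359155854534745821025627200 + 183546158055538676022592506911408400 + 179467354543193372110979340091154880 + 175565890313993516195523267480477600 + 171830445839227696702001495831956800 + 168250644884243786354043131335457700 + 164816958253953096836613679675550400 + 161520619088874034899881406082039392 + 158353548126347093039099417727489600 + 155308287585455802788347505848114800 + 152377942536673617830076798190603200 + 149556128785994476759149450075962400 + 146836926444430940818074005529126720 + 144214838472208959732036969716106600 + 141684753586731609561299479019332800 + 139241913007650030086104660415551200 + 136881880583791554999899496679694400 + 134600515907395029083234505068366160 + 132393950072847569590066726296753600 + 130258563781350028145065650066160800 + 128190967530852408650699528636539200 + 126187983663182839765532348501593275 + 124246630068364642230678004678491840 + 122364105370359117348395004607605600 + 120537775439458234999911497076148800 + 118765161094760319779324563295617200 + 117043926875995677463682178320318400 + 115371870777767167785629575772885280 + 113746914851319742887240426818337600 + 112167096589495857569362087556971800 + 110630561019776736232795483617835200 + 109135553438428401959379328433810400 + 107680412725916023266587604054692928 + 106263565190048707170974609264499600 + 104883518888879243441481432520804800 + 103538858390303868525565003898743200 + 102228239929667110696127472203822400 + 100950386930546271812425878801274620 + 99704085857329651172766300050641600 + 98488182371264655426756954928072800 + 97301577764381948734868316916891200 + 96143225648139306488024646477404400 + 95012128875808255823459650636493760 + 93907336679577927267372910512813600 + 92827942005100020057403106943700800 = 40774748839614385522573902869433845509, so H_87 = 40774748839614385522573902869433845509/8076030954443701744994070304101969600; reducing by gcd(40774748839614385522573902869433845509, 8076030954443701744994070304101969600) = 11 gives 3706795349055853229324900260857622319/734184632222154704090370027645633600 ≈ 5.04886. (The PNT-adjacent estimate ln(87) + γ ≈ 5.04312 matches within O(1/n).)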